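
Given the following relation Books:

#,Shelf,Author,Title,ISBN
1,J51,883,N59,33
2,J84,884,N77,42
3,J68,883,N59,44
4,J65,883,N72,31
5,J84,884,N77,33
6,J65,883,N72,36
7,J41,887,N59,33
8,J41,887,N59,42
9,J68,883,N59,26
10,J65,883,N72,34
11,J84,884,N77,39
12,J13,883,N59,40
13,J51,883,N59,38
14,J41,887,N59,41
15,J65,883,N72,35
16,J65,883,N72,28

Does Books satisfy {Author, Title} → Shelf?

No

(Author=883, Title=N59): rows 1, 3, 9, 12, 13 → Shelf takes values {J51, J68, J13} — violation
(Author=884, Title=N77): rows 2, 5, 11 → Shelf = J84, J84, J84 ✓
(Author=883, Title=N72): rows 4, 6, 10, 15, 16 → Shelf = J65, J65, J65, J65, J65 ✓
(Author=887, Title=N59): rows 7, 8, 14 → Shelf = J41, J41, J41 ✓
Two rows agree on {Author, Title} but differ on Shelf, so {Author, Title} → Shelf does not hold.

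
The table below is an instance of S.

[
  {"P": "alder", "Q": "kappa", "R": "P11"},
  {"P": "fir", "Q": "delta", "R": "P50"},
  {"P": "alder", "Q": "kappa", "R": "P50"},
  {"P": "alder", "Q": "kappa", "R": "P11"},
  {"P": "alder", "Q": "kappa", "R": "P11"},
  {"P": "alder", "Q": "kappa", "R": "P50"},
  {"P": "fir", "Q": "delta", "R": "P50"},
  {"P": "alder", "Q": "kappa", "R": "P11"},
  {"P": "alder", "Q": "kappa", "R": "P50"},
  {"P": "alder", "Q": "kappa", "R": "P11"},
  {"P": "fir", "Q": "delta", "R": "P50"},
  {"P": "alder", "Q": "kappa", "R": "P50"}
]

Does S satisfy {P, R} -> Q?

Yes

(P=alder, R=P11): 5 rows → Q = kappa, kappa, kappa, kappa, kappa ✓
(P=fir, R=P50): 3 rows → Q = delta, delta, delta ✓
(P=alder, R=P50): 4 rows → Q = kappa, kappa, kappa, kappa ✓
Every {P, R} value is associated with a single Q value, so {P, R} -> Q holds.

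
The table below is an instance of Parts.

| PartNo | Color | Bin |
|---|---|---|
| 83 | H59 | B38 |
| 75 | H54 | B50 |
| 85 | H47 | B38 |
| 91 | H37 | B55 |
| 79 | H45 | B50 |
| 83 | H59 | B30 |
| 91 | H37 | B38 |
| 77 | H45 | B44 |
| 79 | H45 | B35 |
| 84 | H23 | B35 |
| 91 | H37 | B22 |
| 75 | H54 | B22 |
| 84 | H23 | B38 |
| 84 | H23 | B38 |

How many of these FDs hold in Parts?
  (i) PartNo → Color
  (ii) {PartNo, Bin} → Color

(i) PartNo → Color: every LHS value maps to a single RHS value — holds.
(ii) {PartNo, Bin} → Color: every LHS value maps to a single RHS value — holds.
2 of the 2 dependencies hold.

2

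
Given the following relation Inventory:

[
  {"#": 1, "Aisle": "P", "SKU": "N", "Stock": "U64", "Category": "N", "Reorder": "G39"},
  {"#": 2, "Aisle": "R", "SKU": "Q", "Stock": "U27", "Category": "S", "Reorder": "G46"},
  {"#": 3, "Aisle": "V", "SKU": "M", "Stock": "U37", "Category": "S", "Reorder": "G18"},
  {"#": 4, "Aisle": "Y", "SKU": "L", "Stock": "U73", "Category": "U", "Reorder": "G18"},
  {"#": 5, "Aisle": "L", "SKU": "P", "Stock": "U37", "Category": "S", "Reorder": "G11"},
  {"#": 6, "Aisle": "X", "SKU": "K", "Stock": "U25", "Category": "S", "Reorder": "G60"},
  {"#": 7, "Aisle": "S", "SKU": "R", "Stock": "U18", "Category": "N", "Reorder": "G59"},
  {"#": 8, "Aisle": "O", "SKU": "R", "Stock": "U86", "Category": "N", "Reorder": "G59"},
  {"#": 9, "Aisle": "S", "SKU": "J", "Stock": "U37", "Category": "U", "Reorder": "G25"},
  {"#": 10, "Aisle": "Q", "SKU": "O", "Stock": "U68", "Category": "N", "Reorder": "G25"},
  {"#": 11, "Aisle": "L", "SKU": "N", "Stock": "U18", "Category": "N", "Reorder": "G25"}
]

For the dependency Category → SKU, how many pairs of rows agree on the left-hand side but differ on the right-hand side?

15

Category=N: violating pairs (1,7), (1,8), (1,10), (7,10), (7,11), (8,10), (8,11), (10,11) — 8 pairs.
Category=S: violating pairs (2,3), (2,5), (2,6), (3,5), (3,6), (5,6) — 6 pairs.
Category=U: violating pairs (4,9) — 1 pair.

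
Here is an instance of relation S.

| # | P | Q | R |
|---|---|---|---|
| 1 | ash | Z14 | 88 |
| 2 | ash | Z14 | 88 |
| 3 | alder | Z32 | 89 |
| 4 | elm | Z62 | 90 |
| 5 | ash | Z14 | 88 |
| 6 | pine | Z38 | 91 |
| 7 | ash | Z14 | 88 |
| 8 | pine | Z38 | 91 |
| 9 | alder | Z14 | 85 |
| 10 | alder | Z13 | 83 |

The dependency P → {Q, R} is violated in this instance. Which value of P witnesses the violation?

P=ash: rows 1, 2, 5, 7 → {Q,R} = (Z14, 88), (Z14, 88), (Z14, 88), (Z14, 88) ✓
P=alder: rows 3, 9, 10 → {Q,R} takes values {(Z32, 89), (Z14, 85), (Z13, 83)} — violation
P=elm: row 4 → {Q,R} = (Z62, 90) ✓
P=pine: rows 6, 8 → {Q,R} = (Z38, 91), (Z38, 91) ✓
The only P value with inconsistent RHS is P=alder.

alder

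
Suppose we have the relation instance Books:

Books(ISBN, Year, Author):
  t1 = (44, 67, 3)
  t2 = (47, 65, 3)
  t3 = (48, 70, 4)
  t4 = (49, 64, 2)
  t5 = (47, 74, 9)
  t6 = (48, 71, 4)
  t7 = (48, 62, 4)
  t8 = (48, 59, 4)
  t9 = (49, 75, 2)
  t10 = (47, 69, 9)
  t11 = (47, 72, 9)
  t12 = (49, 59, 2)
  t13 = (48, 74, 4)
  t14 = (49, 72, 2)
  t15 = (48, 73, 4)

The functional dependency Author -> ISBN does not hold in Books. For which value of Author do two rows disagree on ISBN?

3

Author=3: rows 1, 2 → ISBN takes values {44, 47} — violation
Author=4: rows 3, 6, 7, 8, 13, 15 → ISBN = 48, 48, 48, 48, 48, 48 ✓
Author=2: rows 4, 9, 12, 14 → ISBN = 49, 49, 49, 49 ✓
Author=9: rows 5, 10, 11 → ISBN = 47, 47, 47 ✓
The only Author value with inconsistent ISBN is Author=3.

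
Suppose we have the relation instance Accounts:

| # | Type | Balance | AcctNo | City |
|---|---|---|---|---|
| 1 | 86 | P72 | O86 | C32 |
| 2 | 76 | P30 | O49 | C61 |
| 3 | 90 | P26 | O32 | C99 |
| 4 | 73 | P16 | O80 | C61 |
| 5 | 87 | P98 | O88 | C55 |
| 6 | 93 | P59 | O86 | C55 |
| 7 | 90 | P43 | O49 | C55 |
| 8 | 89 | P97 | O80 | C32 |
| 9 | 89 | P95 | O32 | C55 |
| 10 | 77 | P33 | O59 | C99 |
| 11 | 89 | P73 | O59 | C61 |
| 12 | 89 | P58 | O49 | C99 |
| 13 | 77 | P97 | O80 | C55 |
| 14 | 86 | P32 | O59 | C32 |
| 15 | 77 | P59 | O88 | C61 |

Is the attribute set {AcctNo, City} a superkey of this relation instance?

All 15 rows have distinct {AcctNo, City} values, so {AcctNo, City} → (all attributes) holds and {AcctNo, City} is a superkey.

Yes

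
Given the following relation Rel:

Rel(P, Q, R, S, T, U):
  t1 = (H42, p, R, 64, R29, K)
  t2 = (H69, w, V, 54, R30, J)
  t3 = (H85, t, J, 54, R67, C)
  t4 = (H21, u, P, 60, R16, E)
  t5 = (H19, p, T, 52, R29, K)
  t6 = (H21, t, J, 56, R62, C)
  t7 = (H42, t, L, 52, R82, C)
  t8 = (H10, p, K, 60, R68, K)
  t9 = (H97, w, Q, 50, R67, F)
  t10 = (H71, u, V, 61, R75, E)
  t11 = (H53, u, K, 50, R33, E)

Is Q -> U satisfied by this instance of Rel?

Q=p: rows 1, 5, 8 → U = K, K, K ✓
Q=w: rows 2, 9 → U takes values {J, F} — violation
Q=t: rows 3, 6, 7 → U = C, C, C ✓
Q=u: rows 4, 10, 11 → U = E, E, E ✓
Two rows agree on Q but differ on U, so Q -> U does not hold.

No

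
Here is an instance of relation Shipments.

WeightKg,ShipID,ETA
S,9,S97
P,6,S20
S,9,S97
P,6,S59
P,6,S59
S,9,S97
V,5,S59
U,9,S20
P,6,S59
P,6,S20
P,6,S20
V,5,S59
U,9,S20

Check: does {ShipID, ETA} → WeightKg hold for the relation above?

Yes

(ShipID=9, ETA=S97): 3 rows → WeightKg = S, S, S ✓
(ShipID=6, ETA=S20): 3 rows → WeightKg = P, P, P ✓
(ShipID=6, ETA=S59): 3 rows → WeightKg = P, P, P ✓
(ShipID=5, ETA=S59): 2 rows → WeightKg = V, V ✓
(ShipID=9, ETA=S20): 2 rows → WeightKg = U, U ✓
Every {ShipID, ETA} value is associated with a single WeightKg value, so {ShipID, ETA} → WeightKg holds.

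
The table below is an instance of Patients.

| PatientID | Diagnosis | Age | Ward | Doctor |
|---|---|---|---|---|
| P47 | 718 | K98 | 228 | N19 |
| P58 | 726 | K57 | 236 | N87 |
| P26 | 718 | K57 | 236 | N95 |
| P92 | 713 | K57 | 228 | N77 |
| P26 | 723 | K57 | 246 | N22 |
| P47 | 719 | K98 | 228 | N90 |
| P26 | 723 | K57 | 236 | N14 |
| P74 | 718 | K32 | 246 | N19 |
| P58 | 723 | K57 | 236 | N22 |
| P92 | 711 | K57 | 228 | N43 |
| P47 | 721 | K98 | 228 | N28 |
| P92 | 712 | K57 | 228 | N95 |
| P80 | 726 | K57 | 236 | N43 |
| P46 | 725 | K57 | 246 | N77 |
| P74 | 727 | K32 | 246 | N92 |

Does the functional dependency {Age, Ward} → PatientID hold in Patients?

(Age=K98, Ward=228): 3 rows → PatientID = P47, P47, P47 ✓
(Age=K57, Ward=236): 5 rows → PatientID takes values {P58, P26, P80} — violation
(Age=K57, Ward=228): 3 rows → PatientID = P92, P92, P92 ✓
(Age=K57, Ward=246): 2 rows → PatientID takes values {P26, P46} — violation
(Age=K32, Ward=246): 2 rows → PatientID = P74, P74 ✓
Two rows agree on {Age, Ward} but differ on PatientID, so {Age, Ward} → PatientID does not hold.

No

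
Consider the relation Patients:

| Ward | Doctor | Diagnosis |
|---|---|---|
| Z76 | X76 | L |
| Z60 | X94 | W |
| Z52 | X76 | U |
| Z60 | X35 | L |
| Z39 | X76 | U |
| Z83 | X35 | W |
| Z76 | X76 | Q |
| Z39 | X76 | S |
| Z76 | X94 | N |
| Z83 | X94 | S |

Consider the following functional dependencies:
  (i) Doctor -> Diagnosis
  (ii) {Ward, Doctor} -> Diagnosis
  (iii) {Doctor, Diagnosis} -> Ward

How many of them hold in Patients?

(i) Doctor -> Diagnosis: Doctor=X76: 5 rows → Diagnosis takes values {L, U, Q, S} — violation; Doctor=X94: 3 rows → Diagnosis takes values {W, N, S} — violation; Doctor=X35: 2 rows → Diagnosis takes values {L, W} — violation — fails.
(ii) {Ward, Doctor} -> Diagnosis: (Ward=Z76, Doctor=X76): 2 rows → Diagnosis takes values {L, Q} — violation; (Ward=Z39, Doctor=X76): 2 rows → Diagnosis takes values {U, S} — violation — fails.
(iii) {Doctor, Diagnosis} -> Ward: (Doctor=X76, Diagnosis=U): 2 rows → Ward takes values {Z52, Z39} — violation — fails.
None of the 3 dependencies hold.

0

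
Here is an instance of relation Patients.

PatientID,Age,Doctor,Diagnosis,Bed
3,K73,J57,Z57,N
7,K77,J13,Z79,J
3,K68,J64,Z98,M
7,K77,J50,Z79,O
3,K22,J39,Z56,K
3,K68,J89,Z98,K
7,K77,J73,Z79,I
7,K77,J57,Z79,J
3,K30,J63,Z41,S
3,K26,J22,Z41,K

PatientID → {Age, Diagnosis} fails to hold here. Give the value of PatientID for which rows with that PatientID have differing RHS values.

PatientID=3: 6 rows → {Age,Diagnosis} takes values {(K73, Z57), (K68, Z98), (K22, Z56), (K30, Z41), (K26, Z41)} — violation
PatientID=7: 4 rows → {Age,Diagnosis} = (K77, Z79), (K77, Z79), (K77, Z79), (K77, Z79) ✓
The only PatientID value with inconsistent RHS is PatientID=3.

3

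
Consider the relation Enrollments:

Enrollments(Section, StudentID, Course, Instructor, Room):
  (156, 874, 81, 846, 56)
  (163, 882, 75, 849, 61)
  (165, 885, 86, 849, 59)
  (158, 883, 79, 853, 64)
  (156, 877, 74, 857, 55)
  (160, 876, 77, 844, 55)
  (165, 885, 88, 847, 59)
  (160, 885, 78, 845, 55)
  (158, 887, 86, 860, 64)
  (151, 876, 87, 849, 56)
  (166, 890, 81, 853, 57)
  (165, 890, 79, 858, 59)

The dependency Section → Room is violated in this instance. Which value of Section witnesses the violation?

Section=156: 2 rows → Room takes values {56, 55} — violation
Section=163: 1 row → Room = 61 ✓
Section=165: 3 rows → Room = 59, 59, 59 ✓
Section=158: 2 rows → Room = 64, 64 ✓
Section=160: 2 rows → Room = 55, 55 ✓
Section=151: 1 row → Room = 56 ✓
Section=166: 1 row → Room = 57 ✓
The only Section value with inconsistent Room is Section=156.

156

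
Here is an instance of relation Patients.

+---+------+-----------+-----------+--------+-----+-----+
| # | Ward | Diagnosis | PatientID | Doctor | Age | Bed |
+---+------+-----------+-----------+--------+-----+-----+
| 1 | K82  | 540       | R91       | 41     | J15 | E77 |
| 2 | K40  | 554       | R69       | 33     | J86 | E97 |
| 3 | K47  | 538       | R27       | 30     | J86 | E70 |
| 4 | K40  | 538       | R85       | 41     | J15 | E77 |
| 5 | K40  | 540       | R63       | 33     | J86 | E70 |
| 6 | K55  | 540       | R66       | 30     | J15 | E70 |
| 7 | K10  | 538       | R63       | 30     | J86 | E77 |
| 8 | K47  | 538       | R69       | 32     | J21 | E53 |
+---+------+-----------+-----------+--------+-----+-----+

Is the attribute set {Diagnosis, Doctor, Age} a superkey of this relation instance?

No

Rows 3 and 7 have the same {Diagnosis, Doctor, Age} value (Diagnosis=538, Doctor=30, Age=J86) but are distinct tuples, so {Diagnosis, Doctor, Age} does not determine every attribute — not a superkey.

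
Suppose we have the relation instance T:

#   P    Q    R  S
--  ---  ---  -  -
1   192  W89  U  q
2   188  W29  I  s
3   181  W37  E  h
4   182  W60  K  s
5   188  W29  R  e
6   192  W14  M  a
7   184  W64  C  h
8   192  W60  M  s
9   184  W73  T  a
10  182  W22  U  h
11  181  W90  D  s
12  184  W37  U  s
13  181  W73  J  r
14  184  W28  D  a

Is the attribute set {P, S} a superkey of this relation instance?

No

Rows 9 and 14 have the same {P, S} value (P=184, S=a) but are distinct tuples, so {P, S} does not determine every attribute — not a superkey.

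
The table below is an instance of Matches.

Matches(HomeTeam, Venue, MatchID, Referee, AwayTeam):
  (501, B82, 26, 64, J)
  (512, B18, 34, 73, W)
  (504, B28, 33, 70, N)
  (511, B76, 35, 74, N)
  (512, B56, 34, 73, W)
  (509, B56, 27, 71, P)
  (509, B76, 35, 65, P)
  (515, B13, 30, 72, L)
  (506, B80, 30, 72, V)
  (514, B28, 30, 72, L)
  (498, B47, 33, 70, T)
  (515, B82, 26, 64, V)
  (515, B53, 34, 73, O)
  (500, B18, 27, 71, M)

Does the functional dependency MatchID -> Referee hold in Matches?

MatchID=26: 2 rows → Referee = 64, 64 ✓
MatchID=34: 3 rows → Referee = 73, 73, 73 ✓
MatchID=33: 2 rows → Referee = 70, 70 ✓
MatchID=35: 2 rows → Referee takes values {74, 65} — violation
MatchID=27: 2 rows → Referee = 71, 71 ✓
MatchID=30: 3 rows → Referee = 72, 72, 72 ✓
Two rows agree on MatchID but differ on Referee, so MatchID -> Referee does not hold.

No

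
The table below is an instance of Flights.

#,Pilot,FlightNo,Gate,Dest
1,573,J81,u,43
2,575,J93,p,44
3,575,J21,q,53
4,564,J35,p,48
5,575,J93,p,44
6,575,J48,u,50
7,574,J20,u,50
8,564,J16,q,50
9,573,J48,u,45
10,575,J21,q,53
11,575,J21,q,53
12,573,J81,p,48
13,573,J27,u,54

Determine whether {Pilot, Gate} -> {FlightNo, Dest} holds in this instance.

No

(Pilot=573, Gate=u): rows 1, 9, 13 → {FlightNo,Dest} takes values {(J81, 43), (J48, 45), (J27, 54)} — violation
(Pilot=575, Gate=p): rows 2, 5 → {FlightNo,Dest} = (J93, 44), (J93, 44) ✓
(Pilot=575, Gate=q): rows 3, 10, 11 → {FlightNo,Dest} = (J21, 53), (J21, 53), (J21, 53) ✓
(Pilot=564, Gate=p): row 4 → {FlightNo,Dest} = (J35, 48) ✓
(Pilot=575, Gate=u): row 6 → {FlightNo,Dest} = (J48, 50) ✓
(Pilot=574, Gate=u): row 7 → {FlightNo,Dest} = (J20, 50) ✓
(Pilot=564, Gate=q): row 8 → {FlightNo,Dest} = (J16, 50) ✓
(Pilot=573, Gate=p): row 12 → {FlightNo,Dest} = (J81, 48) ✓
Two rows agree on {Pilot, Gate} but differ on {FlightNo, Dest}, so {Pilot, Gate} -> {FlightNo, Dest} does not hold.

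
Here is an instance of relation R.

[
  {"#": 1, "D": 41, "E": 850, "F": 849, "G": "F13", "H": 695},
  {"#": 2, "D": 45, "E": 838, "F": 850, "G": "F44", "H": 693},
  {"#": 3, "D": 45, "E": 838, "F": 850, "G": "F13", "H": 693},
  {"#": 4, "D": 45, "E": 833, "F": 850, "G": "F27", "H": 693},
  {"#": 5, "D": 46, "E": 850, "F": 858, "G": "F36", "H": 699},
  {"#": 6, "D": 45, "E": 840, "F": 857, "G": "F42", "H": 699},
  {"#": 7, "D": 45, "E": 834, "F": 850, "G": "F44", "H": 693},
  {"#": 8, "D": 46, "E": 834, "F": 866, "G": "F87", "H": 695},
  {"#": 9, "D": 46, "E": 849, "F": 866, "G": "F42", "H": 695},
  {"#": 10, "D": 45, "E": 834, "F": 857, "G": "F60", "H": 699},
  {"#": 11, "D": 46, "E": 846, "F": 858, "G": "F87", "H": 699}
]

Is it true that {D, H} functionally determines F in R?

Yes

(D=41, H=695): row 1 → F = 849 ✓
(D=45, H=693): rows 2, 3, 4, 7 → F = 850, 850, 850, 850 ✓
(D=46, H=699): rows 5, 11 → F = 858, 858 ✓
(D=45, H=699): rows 6, 10 → F = 857, 857 ✓
(D=46, H=695): rows 8, 9 → F = 866, 866 ✓
Every {D, H} value is associated with a single F value, so {D, H} → F holds.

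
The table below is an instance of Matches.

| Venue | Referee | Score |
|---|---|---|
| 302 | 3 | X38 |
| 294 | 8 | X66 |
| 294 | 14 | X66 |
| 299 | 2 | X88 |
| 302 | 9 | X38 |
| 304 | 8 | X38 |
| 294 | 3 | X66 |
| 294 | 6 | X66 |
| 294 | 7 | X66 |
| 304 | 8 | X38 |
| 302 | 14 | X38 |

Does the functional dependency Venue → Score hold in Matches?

Yes

Venue=302: 3 rows → Score = X38, X38, X38 ✓
Venue=294: 5 rows → Score = X66, X66, X66, X66, X66 ✓
Venue=299: 1 row → Score = X88 ✓
Venue=304: 2 rows → Score = X38, X38 ✓
Every Venue value is associated with a single Score value, so Venue → Score holds.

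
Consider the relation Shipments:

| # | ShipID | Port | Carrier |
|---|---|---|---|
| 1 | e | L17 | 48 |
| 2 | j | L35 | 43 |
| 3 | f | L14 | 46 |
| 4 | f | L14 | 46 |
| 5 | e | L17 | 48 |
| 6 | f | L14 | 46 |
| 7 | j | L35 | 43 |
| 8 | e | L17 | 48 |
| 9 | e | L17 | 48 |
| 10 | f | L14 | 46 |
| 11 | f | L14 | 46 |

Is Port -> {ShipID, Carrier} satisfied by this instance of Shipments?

Yes

Port=L17: rows 1, 5, 8, 9 → {ShipID,Carrier} = (e, 48), (e, 48), (e, 48), (e, 48) ✓
Port=L35: rows 2, 7 → {ShipID,Carrier} = (j, 43), (j, 43) ✓
Port=L14: rows 3, 4, 6, 10, 11 → {ShipID,Carrier} = (f, 46), (f, 46), (f, 46), (f, 46), (f, 46) ✓
Every Port value is associated with a single {ShipID, Carrier} value, so Port -> {ShipID, Carrier} holds.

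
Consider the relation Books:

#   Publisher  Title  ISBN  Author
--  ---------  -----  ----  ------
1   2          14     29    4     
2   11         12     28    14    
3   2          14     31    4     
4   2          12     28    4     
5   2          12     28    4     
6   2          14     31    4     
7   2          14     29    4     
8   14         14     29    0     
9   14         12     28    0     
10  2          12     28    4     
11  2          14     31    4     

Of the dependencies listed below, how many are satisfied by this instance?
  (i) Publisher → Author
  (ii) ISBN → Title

2

(i) Publisher → Author: every LHS value maps to a single RHS value — holds.
(ii) ISBN → Title: every LHS value maps to a single RHS value — holds.
2 of the 2 dependencies hold.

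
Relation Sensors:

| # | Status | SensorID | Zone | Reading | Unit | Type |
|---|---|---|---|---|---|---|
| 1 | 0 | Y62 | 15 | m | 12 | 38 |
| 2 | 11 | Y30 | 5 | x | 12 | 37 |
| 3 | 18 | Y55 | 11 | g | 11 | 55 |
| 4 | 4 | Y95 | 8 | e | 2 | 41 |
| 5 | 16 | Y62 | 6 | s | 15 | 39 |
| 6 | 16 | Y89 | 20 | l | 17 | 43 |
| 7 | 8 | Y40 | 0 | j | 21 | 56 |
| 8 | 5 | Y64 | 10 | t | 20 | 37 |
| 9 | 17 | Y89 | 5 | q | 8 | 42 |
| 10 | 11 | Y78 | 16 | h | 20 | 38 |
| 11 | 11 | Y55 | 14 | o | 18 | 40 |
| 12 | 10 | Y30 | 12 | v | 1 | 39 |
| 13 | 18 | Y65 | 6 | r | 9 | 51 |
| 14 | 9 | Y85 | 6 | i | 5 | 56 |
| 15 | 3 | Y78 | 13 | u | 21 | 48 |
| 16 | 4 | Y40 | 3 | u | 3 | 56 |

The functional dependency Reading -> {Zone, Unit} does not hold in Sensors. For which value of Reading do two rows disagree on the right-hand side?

Reading=m: row 1 → {Zone,Unit} = (15, 12) ✓
Reading=x: row 2 → {Zone,Unit} = (5, 12) ✓
Reading=g: row 3 → {Zone,Unit} = (11, 11) ✓
Reading=e: row 4 → {Zone,Unit} = (8, 2) ✓
Reading=s: row 5 → {Zone,Unit} = (6, 15) ✓
Reading=l: row 6 → {Zone,Unit} = (20, 17) ✓
Reading=j: row 7 → {Zone,Unit} = (0, 21) ✓
Reading=t: row 8 → {Zone,Unit} = (10, 20) ✓
Reading=q: row 9 → {Zone,Unit} = (5, 8) ✓
Reading=h: row 10 → {Zone,Unit} = (16, 20) ✓
Reading=o: row 11 → {Zone,Unit} = (14, 18) ✓
Reading=v: row 12 → {Zone,Unit} = (12, 1) ✓
Reading=r: row 13 → {Zone,Unit} = (6, 9) ✓
Reading=i: row 14 → {Zone,Unit} = (6, 5) ✓
Reading=u: rows 15, 16 → {Zone,Unit} takes values {(13, 21), (3, 3)} — violation
The only Reading value with inconsistent RHS is Reading=u.

u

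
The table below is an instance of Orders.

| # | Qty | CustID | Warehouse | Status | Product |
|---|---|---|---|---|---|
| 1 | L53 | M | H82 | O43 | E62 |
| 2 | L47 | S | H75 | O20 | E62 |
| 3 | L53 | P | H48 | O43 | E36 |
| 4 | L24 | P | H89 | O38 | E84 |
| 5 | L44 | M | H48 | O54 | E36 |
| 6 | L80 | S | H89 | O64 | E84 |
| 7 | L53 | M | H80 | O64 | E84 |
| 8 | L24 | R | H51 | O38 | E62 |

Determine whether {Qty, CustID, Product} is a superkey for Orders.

All 8 rows have distinct {Qty, CustID, Product} values, so {Qty, CustID, Product} → (all attributes) holds and {Qty, CustID, Product} is a superkey.

Yes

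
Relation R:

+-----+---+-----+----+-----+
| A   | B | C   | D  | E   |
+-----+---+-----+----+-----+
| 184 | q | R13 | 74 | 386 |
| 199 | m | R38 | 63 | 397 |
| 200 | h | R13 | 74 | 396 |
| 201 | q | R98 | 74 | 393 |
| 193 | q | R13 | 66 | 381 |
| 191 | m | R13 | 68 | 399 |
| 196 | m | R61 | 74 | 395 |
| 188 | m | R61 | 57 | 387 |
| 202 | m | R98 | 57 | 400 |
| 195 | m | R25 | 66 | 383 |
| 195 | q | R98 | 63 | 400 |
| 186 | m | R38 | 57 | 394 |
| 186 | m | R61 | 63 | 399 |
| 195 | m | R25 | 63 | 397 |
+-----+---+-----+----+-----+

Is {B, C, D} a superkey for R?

All 14 rows have distinct {B, C, D} values, so {B, C, D} → (all attributes) holds and {B, C, D} is a superkey.

Yes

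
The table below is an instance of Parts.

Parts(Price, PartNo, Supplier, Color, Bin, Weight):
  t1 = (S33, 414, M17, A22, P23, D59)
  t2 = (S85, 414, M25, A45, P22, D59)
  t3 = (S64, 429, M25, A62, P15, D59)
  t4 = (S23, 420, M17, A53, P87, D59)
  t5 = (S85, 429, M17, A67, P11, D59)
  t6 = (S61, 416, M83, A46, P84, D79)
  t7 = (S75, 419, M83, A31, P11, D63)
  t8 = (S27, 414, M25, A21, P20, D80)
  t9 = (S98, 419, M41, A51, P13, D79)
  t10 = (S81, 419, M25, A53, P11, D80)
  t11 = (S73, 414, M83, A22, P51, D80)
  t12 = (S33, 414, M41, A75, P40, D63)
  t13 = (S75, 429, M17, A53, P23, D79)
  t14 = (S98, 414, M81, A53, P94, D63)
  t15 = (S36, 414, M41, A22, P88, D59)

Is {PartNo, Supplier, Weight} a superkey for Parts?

Yes

All 15 rows have distinct {PartNo, Supplier, Weight} values, so {PartNo, Supplier, Weight} → (all attributes) holds and {PartNo, Supplier, Weight} is a superkey.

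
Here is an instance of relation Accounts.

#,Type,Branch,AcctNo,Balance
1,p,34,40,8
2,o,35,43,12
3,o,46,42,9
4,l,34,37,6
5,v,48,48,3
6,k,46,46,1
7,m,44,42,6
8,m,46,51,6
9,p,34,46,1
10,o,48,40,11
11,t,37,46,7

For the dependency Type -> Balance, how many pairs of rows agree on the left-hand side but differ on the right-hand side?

4

Type=p: violating pairs (1,9) — 1 pair.
Type=o: violating pairs (2,3), (2,10), (3,10) — 3 pairs.
Type=m: all 2 rows agree on Balance — 0 pairs.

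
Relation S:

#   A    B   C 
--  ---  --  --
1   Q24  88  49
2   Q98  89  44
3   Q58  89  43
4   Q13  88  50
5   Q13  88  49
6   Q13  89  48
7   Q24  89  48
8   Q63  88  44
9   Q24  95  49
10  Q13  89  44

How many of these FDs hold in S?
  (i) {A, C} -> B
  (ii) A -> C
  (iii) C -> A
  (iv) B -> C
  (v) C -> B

0

(i) {A, C} -> B: (A=Q24, C=49): rows 1, 9 → B takes values {88, 95} — violation — fails.
(ii) A -> C: A=Q24: rows 1, 7, 9 → C takes values {49, 48} — violation; A=Q13: rows 4, 5, 6, 10 → C takes values {50, 49, 48, 44} — violation — fails.
(iii) C -> A: C=49: rows 1, 5, 9 → A takes values {Q24, Q13} — violation; C=44: rows 2, 8, 10 → A takes values {Q98, Q63, Q13} — violation; C=48: rows 6, 7 → A takes values {Q13, Q24} — violation — fails.
(iv) B -> C: B=88: rows 1, 4, 5, 8 → C takes values {49, 50, 44} — violation; B=89: rows 2, 3, 6, 7, 10 → C takes values {44, 43, 48} — violation — fails.
(v) C -> B: C=49: rows 1, 5, 9 → B takes values {88, 95} — violation; C=44: rows 2, 8, 10 → B takes values {89, 88} — violation — fails.
None of the 5 dependencies hold.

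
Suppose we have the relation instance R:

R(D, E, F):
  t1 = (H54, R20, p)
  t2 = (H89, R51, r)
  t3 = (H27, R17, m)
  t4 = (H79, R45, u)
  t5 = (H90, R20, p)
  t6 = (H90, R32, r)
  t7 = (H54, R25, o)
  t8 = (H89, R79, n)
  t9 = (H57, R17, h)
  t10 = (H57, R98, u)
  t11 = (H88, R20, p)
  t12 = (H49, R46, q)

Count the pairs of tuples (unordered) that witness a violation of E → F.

1

E=R20: all 3 rows agree on F — 0 pairs.
E=R17: violating pairs (3,9) — 1 pair.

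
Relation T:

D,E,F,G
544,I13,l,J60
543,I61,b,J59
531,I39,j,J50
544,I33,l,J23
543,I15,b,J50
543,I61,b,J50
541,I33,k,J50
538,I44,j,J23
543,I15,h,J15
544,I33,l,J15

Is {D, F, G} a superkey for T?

No

Two distinct rows share (D=543, F=b, G=J50), so {D, F, G} does not determine every attribute — not a superkey.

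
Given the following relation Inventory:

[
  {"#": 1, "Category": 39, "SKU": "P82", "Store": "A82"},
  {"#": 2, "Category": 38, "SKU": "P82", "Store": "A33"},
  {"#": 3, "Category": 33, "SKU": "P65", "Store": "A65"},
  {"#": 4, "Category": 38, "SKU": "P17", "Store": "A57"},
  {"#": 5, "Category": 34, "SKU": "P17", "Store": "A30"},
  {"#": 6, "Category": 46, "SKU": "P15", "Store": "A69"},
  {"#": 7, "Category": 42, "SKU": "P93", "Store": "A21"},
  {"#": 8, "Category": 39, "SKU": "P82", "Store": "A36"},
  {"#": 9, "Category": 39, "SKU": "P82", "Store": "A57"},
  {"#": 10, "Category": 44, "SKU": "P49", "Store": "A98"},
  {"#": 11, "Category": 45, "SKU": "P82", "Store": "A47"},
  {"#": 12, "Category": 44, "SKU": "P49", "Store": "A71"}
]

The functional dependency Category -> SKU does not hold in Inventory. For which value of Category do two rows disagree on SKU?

Category=39: rows 1, 8, 9 → SKU = P82, P82, P82 ✓
Category=38: rows 2, 4 → SKU takes values {P82, P17} — violation
Category=33: row 3 → SKU = P65 ✓
Category=34: row 5 → SKU = P17 ✓
Category=46: row 6 → SKU = P15 ✓
Category=42: row 7 → SKU = P93 ✓
Category=44: rows 10, 12 → SKU = P49, P49 ✓
Category=45: row 11 → SKU = P82 ✓
The only Category value with inconsistent SKU is Category=38.

38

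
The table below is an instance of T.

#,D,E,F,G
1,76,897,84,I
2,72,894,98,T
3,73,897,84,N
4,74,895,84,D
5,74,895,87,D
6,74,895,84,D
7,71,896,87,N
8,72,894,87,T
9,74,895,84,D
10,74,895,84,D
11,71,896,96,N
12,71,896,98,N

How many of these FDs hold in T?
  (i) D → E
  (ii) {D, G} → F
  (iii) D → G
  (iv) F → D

2

(i) D → E: every LHS value maps to a single RHS value — holds.
(ii) {D, G} → F: (D=72, G=T): rows 2, 8 → F takes values {98, 87} — violation; (D=74, G=D): rows 4, 5, 6, 9, 10 → F takes values {84, 87} — violation; (D=71, G=N): rows 7, 11, 12 → F takes values {87, 96, 98} — violation — fails.
(iii) D → G: every LHS value maps to a single RHS value — holds.
(iv) F → D: F=84: rows 1, 3, 4, 6, 9, 10 → D takes values {76, 73, 74} — violation; F=98: rows 2, 12 → D takes values {72, 71} — violation; F=87: rows 5, 7, 8 → D takes values {74, 71, 72} — violation — fails.
2 of the 4 dependencies hold.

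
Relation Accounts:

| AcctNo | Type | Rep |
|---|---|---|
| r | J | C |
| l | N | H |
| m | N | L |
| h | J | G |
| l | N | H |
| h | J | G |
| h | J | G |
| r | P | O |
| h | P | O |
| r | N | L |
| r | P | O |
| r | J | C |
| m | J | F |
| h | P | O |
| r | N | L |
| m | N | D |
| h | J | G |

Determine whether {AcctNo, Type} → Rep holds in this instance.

No

(AcctNo=r, Type=J): 2 rows → Rep = C, C ✓
(AcctNo=l, Type=N): 2 rows → Rep = H, H ✓
(AcctNo=m, Type=N): 2 rows → Rep takes values {L, D} — violation
(AcctNo=h, Type=J): 4 rows → Rep = G, G, G, G ✓
(AcctNo=r, Type=P): 2 rows → Rep = O, O ✓
(AcctNo=h, Type=P): 2 rows → Rep = O, O ✓
(AcctNo=r, Type=N): 2 rows → Rep = L, L ✓
(AcctNo=m, Type=J): 1 row → Rep = F ✓
Two rows agree on {AcctNo, Type} but differ on Rep, so {AcctNo, Type} → Rep does not hold.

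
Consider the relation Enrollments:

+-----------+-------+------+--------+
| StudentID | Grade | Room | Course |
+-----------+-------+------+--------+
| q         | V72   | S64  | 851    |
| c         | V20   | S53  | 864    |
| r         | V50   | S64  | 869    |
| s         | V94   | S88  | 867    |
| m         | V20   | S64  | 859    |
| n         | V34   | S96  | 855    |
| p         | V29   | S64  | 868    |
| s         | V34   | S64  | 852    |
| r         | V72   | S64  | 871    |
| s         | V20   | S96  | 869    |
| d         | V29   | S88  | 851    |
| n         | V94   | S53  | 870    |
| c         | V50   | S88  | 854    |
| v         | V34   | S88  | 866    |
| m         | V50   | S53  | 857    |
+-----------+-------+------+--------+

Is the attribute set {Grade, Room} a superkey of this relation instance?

Two distinct rows share (Grade=V72, Room=S64), so {Grade, Room} does not determine every attribute — not a superkey.

No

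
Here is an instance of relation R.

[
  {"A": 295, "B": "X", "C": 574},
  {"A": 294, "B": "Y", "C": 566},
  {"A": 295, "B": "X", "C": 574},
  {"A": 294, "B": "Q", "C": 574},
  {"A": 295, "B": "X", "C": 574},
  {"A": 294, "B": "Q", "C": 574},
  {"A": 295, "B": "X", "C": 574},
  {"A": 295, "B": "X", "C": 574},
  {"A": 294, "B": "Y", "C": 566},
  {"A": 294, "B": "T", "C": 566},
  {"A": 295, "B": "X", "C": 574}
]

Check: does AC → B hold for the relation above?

(A=295, C=574): 6 rows → B = X, X, X, X, X, X ✓
(A=294, C=566): 3 rows → B takes values {Y, T} — violation
(A=294, C=574): 2 rows → B = Q, Q ✓
Two rows agree on AC but differ on B, so AC → B does not hold.

No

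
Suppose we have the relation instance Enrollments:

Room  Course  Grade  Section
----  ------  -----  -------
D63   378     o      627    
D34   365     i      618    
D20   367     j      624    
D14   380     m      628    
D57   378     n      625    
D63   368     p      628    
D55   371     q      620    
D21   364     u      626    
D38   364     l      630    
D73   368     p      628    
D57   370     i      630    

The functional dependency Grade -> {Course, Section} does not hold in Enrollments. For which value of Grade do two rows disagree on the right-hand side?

i

Grade=o: 1 row → {Course,Section} = (378, 627) ✓
Grade=i: 2 rows → {Course,Section} takes values {(365, 618), (370, 630)} — violation
Grade=j: 1 row → {Course,Section} = (367, 624) ✓
Grade=m: 1 row → {Course,Section} = (380, 628) ✓
Grade=n: 1 row → {Course,Section} = (378, 625) ✓
Grade=p: 2 rows → {Course,Section} = (368, 628), (368, 628) ✓
Grade=q: 1 row → {Course,Section} = (371, 620) ✓
Grade=u: 1 row → {Course,Section} = (364, 626) ✓
Grade=l: 1 row → {Course,Section} = (364, 630) ✓
The only Grade value with inconsistent RHS is Grade=i.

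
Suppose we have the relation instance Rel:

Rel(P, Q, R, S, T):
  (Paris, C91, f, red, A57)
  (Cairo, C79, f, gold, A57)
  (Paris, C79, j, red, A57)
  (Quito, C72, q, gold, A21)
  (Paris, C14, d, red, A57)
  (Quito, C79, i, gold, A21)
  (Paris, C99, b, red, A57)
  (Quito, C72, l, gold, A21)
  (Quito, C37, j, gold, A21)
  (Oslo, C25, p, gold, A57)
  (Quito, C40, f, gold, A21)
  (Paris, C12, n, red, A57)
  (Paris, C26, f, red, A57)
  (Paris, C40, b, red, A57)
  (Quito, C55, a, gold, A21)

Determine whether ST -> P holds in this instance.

No

(S=red, T=A57): 7 rows → P = Paris, Paris, Paris, Paris, Paris, Paris, Paris ✓
(S=gold, T=A57): 2 rows → P takes values {Cairo, Oslo} — violation
(S=gold, T=A21): 6 rows → P = Quito, Quito, Quito, Quito, Quito, Quito ✓
Two rows agree on ST but differ on P, so ST -> P does not hold.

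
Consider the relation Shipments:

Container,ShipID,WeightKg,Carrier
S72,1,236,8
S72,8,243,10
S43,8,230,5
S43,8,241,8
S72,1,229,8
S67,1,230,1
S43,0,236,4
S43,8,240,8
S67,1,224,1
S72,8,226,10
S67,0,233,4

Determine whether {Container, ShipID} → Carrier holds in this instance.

(Container=S72, ShipID=1): 2 rows → Carrier = 8, 8 ✓
(Container=S72, ShipID=8): 2 rows → Carrier = 10, 10 ✓
(Container=S43, ShipID=8): 3 rows → Carrier takes values {5, 8} — violation
(Container=S67, ShipID=1): 2 rows → Carrier = 1, 1 ✓
(Container=S43, ShipID=0): 1 row → Carrier = 4 ✓
(Container=S67, ShipID=0): 1 row → Carrier = 4 ✓
Two rows agree on {Container, ShipID} but differ on Carrier, so {Container, ShipID} → Carrier does not hold.

No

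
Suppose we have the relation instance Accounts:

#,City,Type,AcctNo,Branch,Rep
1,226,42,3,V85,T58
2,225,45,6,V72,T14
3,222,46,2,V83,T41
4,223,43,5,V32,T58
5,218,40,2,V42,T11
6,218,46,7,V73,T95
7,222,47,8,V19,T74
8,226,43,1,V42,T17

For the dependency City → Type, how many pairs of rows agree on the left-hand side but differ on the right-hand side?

3

City=226: violating pairs (1,8) — 1 pair.
City=222: violating pairs (3,7) — 1 pair.
City=218: violating pairs (5,6) — 1 pair.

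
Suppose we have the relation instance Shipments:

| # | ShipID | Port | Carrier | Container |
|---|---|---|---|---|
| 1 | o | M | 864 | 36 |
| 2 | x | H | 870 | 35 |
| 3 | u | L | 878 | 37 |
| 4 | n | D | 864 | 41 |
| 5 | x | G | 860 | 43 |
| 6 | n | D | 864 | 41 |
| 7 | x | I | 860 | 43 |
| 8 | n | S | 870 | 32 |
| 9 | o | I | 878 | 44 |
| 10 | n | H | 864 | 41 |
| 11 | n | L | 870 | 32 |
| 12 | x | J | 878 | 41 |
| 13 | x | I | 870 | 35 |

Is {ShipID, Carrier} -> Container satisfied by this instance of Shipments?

(ShipID=o, Carrier=864): row 1 → Container = 36 ✓
(ShipID=x, Carrier=870): rows 2, 13 → Container = 35, 35 ✓
(ShipID=u, Carrier=878): row 3 → Container = 37 ✓
(ShipID=n, Carrier=864): rows 4, 6, 10 → Container = 41, 41, 41 ✓
(ShipID=x, Carrier=860): rows 5, 7 → Container = 43, 43 ✓
(ShipID=n, Carrier=870): rows 8, 11 → Container = 32, 32 ✓
(ShipID=o, Carrier=878): row 9 → Container = 44 ✓
(ShipID=x, Carrier=878): row 12 → Container = 41 ✓
Every {ShipID, Carrier} value is associated with a single Container value, so {ShipID, Carrier} -> Container holds.

Yes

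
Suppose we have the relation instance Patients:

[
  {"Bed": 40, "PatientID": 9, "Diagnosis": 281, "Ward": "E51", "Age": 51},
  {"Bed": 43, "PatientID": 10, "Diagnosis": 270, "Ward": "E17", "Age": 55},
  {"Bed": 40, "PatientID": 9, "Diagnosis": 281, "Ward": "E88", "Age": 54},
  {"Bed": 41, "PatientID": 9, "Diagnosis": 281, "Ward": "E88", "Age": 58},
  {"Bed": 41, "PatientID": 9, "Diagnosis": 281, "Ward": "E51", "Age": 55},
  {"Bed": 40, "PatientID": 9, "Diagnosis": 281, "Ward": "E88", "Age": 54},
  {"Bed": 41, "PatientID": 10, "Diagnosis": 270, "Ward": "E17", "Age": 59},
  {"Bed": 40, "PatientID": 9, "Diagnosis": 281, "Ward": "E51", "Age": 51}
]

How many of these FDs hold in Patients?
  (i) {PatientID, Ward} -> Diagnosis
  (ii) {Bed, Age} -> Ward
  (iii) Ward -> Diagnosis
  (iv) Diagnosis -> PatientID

4

(i) {PatientID, Ward} -> Diagnosis: every LHS value maps to a single RHS value — holds.
(ii) {Bed, Age} -> Ward: every LHS value maps to a single RHS value — holds.
(iii) Ward -> Diagnosis: every LHS value maps to a single RHS value — holds.
(iv) Diagnosis -> PatientID: every LHS value maps to a single RHS value — holds.
4 of the 4 dependencies hold.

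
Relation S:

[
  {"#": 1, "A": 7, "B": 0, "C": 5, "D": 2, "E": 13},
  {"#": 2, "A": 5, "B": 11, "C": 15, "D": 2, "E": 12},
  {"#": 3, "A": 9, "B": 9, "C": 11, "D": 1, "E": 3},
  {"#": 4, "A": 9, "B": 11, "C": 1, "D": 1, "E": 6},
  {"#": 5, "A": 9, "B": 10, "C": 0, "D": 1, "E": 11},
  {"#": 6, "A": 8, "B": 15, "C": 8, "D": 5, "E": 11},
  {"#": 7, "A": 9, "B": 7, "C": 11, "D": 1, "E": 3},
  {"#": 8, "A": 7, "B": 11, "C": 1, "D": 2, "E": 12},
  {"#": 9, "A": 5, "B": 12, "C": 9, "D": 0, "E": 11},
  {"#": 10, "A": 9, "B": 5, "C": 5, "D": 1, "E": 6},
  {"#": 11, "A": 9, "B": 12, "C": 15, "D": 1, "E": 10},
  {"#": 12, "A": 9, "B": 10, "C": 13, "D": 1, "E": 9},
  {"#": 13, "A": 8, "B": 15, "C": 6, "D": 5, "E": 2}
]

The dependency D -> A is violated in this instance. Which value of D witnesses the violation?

D=2: rows 1, 2, 8 → A takes values {7, 5} — violation
D=1: rows 3, 4, 5, 7, 10, 11, 12 → A = 9, 9, 9, 9, 9, 9, 9 ✓
D=5: rows 6, 13 → A = 8, 8 ✓
D=0: row 9 → A = 5 ✓
The only D value with inconsistent A is D=2.

2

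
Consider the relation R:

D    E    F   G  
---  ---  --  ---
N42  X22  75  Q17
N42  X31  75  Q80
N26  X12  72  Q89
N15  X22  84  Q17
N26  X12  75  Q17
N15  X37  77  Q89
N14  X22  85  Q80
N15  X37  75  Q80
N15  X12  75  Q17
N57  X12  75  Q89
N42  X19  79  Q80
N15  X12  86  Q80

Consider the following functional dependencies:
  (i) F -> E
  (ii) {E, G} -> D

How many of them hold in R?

0

(i) F -> E: F=75: 6 rows → E takes values {X22, X31, X12, X37} — violation — fails.
(ii) {E, G} -> D: (E=X22, G=Q17): 2 rows → D takes values {N42, N15} — violation; (E=X12, G=Q89): 2 rows → D takes values {N26, N57} — violation; (E=X12, G=Q17): 2 rows → D takes values {N26, N15} — violation — fails.
None of the 2 dependencies hold.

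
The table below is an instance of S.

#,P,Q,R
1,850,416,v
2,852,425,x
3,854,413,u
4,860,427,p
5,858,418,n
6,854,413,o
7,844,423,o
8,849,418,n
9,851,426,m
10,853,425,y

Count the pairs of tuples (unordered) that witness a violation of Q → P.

2

Q=425: violating pairs (2,10) — 1 pair.
Q=413: all 2 rows agree on P — 0 pairs.
Q=418: violating pairs (5,8) — 1 pair.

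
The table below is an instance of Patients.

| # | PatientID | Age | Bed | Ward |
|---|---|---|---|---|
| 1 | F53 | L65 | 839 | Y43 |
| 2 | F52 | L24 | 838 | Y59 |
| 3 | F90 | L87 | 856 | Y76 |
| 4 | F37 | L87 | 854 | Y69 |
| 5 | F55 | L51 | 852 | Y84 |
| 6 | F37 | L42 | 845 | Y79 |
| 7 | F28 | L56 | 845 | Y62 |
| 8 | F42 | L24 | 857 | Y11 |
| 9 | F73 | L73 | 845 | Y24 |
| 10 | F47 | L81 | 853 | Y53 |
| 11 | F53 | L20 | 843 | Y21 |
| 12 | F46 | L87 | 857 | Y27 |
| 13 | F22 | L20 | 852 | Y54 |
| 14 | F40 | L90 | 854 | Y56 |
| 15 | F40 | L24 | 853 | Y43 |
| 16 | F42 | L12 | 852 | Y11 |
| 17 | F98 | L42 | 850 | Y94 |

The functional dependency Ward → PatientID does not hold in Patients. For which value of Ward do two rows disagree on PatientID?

Y43

Ward=Y43: rows 1, 15 → PatientID takes values {F53, F40} — violation
Ward=Y59: row 2 → PatientID = F52 ✓
Ward=Y76: row 3 → PatientID = F90 ✓
Ward=Y69: row 4 → PatientID = F37 ✓
Ward=Y84: row 5 → PatientID = F55 ✓
Ward=Y79: row 6 → PatientID = F37 ✓
Ward=Y62: row 7 → PatientID = F28 ✓
Ward=Y11: rows 8, 16 → PatientID = F42, F42 ✓
Ward=Y24: row 9 → PatientID = F73 ✓
Ward=Y53: row 10 → PatientID = F47 ✓
Ward=Y21: row 11 → PatientID = F53 ✓
Ward=Y27: row 12 → PatientID = F46 ✓
Ward=Y54: row 13 → PatientID = F22 ✓
Ward=Y56: row 14 → PatientID = F40 ✓
Ward=Y94: row 17 → PatientID = F98 ✓
The only Ward value with inconsistent PatientID is Ward=Y43.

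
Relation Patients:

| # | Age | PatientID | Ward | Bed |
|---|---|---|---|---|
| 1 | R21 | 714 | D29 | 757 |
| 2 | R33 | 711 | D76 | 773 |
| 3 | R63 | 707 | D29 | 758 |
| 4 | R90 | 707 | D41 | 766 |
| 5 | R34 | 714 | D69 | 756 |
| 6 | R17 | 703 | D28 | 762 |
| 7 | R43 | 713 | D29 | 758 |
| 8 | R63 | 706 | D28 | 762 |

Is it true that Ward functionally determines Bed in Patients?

No

Ward=D29: rows 1, 3, 7 → Bed takes values {757, 758} — violation
Ward=D76: row 2 → Bed = 773 ✓
Ward=D41: row 4 → Bed = 766 ✓
Ward=D69: row 5 → Bed = 756 ✓
Ward=D28: rows 6, 8 → Bed = 762, 762 ✓
Two rows agree on Ward but differ on Bed, so Ward → Bed does not hold.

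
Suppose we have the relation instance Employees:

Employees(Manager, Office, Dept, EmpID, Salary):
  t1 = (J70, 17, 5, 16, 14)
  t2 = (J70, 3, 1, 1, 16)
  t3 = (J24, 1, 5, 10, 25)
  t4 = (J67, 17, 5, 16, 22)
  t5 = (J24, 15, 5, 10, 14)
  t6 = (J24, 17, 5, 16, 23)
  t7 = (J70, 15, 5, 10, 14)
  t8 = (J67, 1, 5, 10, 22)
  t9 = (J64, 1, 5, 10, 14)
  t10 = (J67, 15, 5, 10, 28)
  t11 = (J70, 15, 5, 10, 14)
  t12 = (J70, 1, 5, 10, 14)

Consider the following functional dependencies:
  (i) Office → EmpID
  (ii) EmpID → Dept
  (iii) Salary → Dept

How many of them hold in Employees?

3

(i) Office → EmpID: every LHS value maps to a single RHS value — holds.
(ii) EmpID → Dept: every LHS value maps to a single RHS value — holds.
(iii) Salary → Dept: every LHS value maps to a single RHS value — holds.
3 of the 3 dependencies hold.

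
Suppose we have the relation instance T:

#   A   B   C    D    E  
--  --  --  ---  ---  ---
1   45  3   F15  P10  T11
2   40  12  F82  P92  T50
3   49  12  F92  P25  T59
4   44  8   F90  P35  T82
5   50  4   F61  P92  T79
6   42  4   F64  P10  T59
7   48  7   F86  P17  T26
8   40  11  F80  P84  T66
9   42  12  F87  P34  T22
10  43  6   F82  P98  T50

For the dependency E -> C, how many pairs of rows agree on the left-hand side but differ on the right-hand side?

E=T50: all 2 rows agree on C — 0 pairs.
E=T59: violating pairs (3,6) — 1 pair.

1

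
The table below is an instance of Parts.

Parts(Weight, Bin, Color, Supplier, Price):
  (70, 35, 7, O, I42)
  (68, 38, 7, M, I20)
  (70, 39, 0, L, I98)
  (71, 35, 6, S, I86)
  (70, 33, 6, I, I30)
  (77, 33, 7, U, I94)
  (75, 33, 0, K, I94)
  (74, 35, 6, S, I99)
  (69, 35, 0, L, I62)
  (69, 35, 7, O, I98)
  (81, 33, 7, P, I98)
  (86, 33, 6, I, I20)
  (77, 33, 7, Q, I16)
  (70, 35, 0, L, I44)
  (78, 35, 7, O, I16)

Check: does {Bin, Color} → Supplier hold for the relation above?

(Bin=35, Color=7): 3 rows → Supplier = O, O, O ✓
(Bin=38, Color=7): 1 row → Supplier = M ✓
(Bin=39, Color=0): 1 row → Supplier = L ✓
(Bin=35, Color=6): 2 rows → Supplier = S, S ✓
(Bin=33, Color=6): 2 rows → Supplier = I, I ✓
(Bin=33, Color=7): 3 rows → Supplier takes values {U, P, Q} — violation
(Bin=33, Color=0): 1 row → Supplier = K ✓
(Bin=35, Color=0): 2 rows → Supplier = L, L ✓
Two rows agree on {Bin, Color} but differ on Supplier, so {Bin, Color} → Supplier does not hold.

No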